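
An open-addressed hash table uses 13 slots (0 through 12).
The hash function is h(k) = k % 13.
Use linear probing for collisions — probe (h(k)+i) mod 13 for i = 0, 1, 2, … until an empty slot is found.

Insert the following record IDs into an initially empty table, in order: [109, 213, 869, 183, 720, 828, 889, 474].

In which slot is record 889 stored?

8

109: h=5 → slot 5
213: h=5, probe 5,6 → slot 6
869: h=11 → slot 11
183: h=1 → slot 1
720: h=5, probe 5,6,7 → slot 7
828: h=9 → slot 9
889: h=5, probe 5,6,7,8 → slot 8
474: h=6, probe 6,7,8,9,10 → slot 10
Table: [-, 183, -, -, -, 109, 213, 720, 889, 828, 474, 869, -]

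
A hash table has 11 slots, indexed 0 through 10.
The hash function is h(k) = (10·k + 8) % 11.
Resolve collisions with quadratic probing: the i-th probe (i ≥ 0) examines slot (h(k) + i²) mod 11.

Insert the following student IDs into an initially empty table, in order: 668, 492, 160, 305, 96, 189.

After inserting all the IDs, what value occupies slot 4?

668: h=0 => slot 0
492: h=0, probe 0,1 => slot 1
160: h=2 => slot 2
305: h=0, probe 0,1,4 => slot 4
96: h=0, probe 0,1,4,9 => slot 9
189: h=6 => slot 6
Table: [668, 492, 160, -, 305, -, 189, -, -, 96, -]

305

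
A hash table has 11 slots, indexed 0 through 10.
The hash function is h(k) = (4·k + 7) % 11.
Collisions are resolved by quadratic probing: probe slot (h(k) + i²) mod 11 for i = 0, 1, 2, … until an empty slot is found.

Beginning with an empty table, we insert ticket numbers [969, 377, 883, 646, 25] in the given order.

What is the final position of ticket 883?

9

Insert 969: h=0, slot 0 empty -> index 0.
Insert 377: h=8, slot 8 empty -> index 8.
Insert 883: h=8, slot 8 occupied -> index 9.
Insert 646: h=6, slot 6 empty -> index 6.
Insert 25: h=8, slots 8,9 occupied -> index 1.
Table: [969, 25, _, _, _, _, 646, _, 377, 883, _]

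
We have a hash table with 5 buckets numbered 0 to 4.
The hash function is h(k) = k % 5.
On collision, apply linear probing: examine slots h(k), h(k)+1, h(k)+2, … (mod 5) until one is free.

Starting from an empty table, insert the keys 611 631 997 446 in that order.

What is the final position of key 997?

3

611: h=1 => slot 1
631: h=1, probe 1,2 => slot 2
997: h=2, probe 2,3 => slot 3
446: h=1, probe 1,2,3,4 => slot 4
Table: [∅, 611, 631, 997, 446]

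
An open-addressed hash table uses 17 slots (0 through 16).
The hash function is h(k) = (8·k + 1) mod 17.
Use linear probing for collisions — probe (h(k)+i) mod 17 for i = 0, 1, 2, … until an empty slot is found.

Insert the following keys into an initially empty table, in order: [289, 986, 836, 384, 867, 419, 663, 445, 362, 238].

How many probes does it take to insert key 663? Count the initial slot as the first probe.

5

289 hashes to 1; slot 1 is free -> place at 1.
986 hashes to 1; 1 taken -> place at 2.
836 hashes to 8; slot 8 is free -> place at 8.
384 hashes to 13; slot 13 is free -> place at 13.
867 hashes to 1; 1,2 taken -> place at 3.
419 hashes to 4; slot 4 is free -> place at 4.
663 hashes to 1; 1,2,3,4 taken -> place at 5.
445 hashes to 8; 8 taken -> place at 9.
362 hashes to 7; slot 7 is free -> place at 7.
238 hashes to 1; 1,2,3,4,5 taken -> place at 6.
Table: [—, 289, 986, 867, 419, 663, 238, 362, 836, 445, —, —, —, 384, —, —, —]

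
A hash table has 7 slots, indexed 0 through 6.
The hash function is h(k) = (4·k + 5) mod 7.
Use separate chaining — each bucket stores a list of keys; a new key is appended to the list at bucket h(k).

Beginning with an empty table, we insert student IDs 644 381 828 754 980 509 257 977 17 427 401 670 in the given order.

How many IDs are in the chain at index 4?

4

644 → bucket 5
381 → bucket 3
828 → bucket 6
754 → bucket 4
980 → bucket 5 (collision)
509 → bucket 4 (collision)
257 → bucket 4 (collision)
977 → bucket 0
17 → bucket 3 (collision)
427 → bucket 5 (collision)
401 → bucket 6 (collision)
670 → bucket 4 (collision)
Final buckets:
0: 977
1: .
2: .
3: 381 -> 17
4: 754 -> 509 -> 257 -> 670
5: 644 -> 980 -> 427
6: 828 -> 401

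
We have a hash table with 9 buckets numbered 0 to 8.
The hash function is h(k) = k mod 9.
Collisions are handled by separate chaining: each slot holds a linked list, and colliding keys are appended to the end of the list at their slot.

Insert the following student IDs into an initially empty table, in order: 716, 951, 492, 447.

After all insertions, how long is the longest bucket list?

3

716 → bucket 5
951 → bucket 6
492 → bucket 6 (collision)
447 → bucket 6 (collision)
Final buckets:
0: .
1: .
2: .
3: .
4: .
5: 716
6: 951 -> 492 -> 447
7: .
8: .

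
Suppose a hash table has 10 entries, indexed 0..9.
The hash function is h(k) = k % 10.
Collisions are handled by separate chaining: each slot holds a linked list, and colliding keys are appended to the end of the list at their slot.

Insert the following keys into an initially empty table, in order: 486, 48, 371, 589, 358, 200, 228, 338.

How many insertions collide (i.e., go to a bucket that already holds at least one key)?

3

486 → bucket 6
48 → bucket 8
371 → bucket 1
589 → bucket 9
358 → bucket 8 (collision)
200 → bucket 0
228 → bucket 8 (collision)
338 → bucket 8 (collision)
Final buckets:
0: 200
1: 371
2: _
3: _
4: _
5: _
6: 486
7: _
8: 48 -> 358 -> 228 -> 338
9: 589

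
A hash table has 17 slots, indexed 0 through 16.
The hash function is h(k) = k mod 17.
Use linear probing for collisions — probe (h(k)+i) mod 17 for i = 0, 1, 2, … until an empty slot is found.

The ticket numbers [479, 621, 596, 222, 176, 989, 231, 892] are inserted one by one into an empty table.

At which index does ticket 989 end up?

479 hashes to 3; slot 3 is free → place at 3.
621 hashes to 9; slot 9 is free → place at 9.
596 hashes to 1; slot 1 is free → place at 1.
222 hashes to 1; 1 taken → place at 2.
176 hashes to 6; slot 6 is free → place at 6.
989 hashes to 3; 3 taken → place at 4.
231 hashes to 10; slot 10 is free → place at 10.
892 hashes to 8; slot 8 is free → place at 8.
Table: [∅, 596, 222, 479, 989, ∅, 176, ∅, 892, 621, 231, ∅, ∅, ∅, ∅, ∅, ∅]

4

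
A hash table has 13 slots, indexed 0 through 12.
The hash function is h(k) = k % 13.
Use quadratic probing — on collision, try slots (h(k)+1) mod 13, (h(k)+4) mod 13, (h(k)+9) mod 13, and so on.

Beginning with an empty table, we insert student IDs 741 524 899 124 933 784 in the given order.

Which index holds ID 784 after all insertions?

Insert 741: h=0, slot 0 empty → index 0.
Insert 524: h=4, slot 4 empty → index 4.
Insert 899: h=2, slot 2 empty → index 2.
Insert 124: h=7, slot 7 empty → index 7.
Insert 933: h=10, slot 10 empty → index 10.
Insert 784: h=4, slot 4 occupied → index 5.
Table: [741, ∅, 899, ∅, 524, 784, ∅, 124, ∅, ∅, 933, ∅, ∅]

5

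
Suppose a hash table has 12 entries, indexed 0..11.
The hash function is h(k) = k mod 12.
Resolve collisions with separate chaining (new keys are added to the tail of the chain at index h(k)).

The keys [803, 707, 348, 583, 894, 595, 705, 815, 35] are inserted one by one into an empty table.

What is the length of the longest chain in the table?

803 -> bucket 11
707 -> bucket 11 (collision)
348 -> bucket 0
583 -> bucket 7
894 -> bucket 6
595 -> bucket 7 (collision)
705 -> bucket 9
815 -> bucket 11 (collision)
35 -> bucket 11 (collision)
Final buckets:
0: 348
1: -
2: -
3: -
4: -
5: -
6: 894
7: 583 -> 595
8: -
9: 705
10: -
11: 803 -> 707 -> 815 -> 35

4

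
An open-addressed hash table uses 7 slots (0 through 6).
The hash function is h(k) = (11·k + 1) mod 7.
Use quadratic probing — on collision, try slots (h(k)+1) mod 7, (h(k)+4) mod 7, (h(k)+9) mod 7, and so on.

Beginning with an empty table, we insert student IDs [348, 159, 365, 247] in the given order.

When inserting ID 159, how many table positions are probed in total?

Insert 348: h=0, slot 0 empty -> index 0.
Insert 159: h=0, slot 0 occupied -> index 1.
Insert 365: h=5, slot 5 empty -> index 5.
Insert 247: h=2, slot 2 empty -> index 2.
Table: [348, 159, 247, _, _, 365, _]

2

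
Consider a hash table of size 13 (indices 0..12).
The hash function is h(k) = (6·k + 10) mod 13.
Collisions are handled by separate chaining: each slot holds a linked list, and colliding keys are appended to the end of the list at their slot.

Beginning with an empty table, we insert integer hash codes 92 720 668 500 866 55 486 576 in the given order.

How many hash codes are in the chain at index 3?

1

Insert 92: h=3, bucket 3 empty -> new chain.
Insert 720: h=1, bucket 1 empty -> new chain.
Insert 668: h=1, bucket 1 nonempty -> append to chain.
Insert 500: h=7, bucket 7 empty -> new chain.
Insert 866: h=6, bucket 6 empty -> new chain.
Insert 55: h=2, bucket 2 empty -> new chain.
Insert 486: h=1, bucket 1 nonempty -> append to chain.
Insert 576: h=8, bucket 8 empty -> new chain.
Final buckets:
0: ∅
1: 720 -> 668 -> 486
2: 55
3: 92
4: ∅
5: ∅
6: 866
7: 500
8: 576
9: ∅
10: ∅
11: ∅
12: ∅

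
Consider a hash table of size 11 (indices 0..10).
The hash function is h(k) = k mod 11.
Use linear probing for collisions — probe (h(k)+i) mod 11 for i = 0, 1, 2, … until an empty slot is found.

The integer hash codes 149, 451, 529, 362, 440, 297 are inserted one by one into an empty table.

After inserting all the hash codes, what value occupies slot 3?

149 hashes to 6; slot 6 is free -> place at 6.
451 hashes to 0; slot 0 is free -> place at 0.
529 hashes to 1; slot 1 is free -> place at 1.
362 hashes to 10; slot 10 is free -> place at 10.
440 hashes to 0; 0,1 taken -> place at 2.
297 hashes to 0; 0,1,2 taken -> place at 3.
Table: [451, 529, 440, 297, -, -, 149, -, -, -, 362]

297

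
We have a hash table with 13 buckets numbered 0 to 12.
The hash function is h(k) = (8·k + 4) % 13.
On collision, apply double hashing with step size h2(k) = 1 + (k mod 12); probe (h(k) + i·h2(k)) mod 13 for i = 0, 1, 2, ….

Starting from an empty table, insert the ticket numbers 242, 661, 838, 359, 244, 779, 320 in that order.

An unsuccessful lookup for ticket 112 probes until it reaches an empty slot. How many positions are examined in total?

2

242 hashes to 3; slot 3 is free => place at 3.
661 hashes to 1; slot 1 is free => place at 1.
838 hashes to 0; slot 0 is free => place at 0.
359 hashes to 3, h2=12; 3 taken => place at 2.
244 hashes to 6; slot 6 is free => place at 6.
779 hashes to 9; slot 9 is free => place at 9.
320 hashes to 3, h2=9; 3 taken => place at 12.
Table: [838, 661, 359, 242, _, _, 244, _, _, 779, _, _, 320]
Lookup 112: h=3, h2=5, probe 3,8 → slot 8 empty, not found.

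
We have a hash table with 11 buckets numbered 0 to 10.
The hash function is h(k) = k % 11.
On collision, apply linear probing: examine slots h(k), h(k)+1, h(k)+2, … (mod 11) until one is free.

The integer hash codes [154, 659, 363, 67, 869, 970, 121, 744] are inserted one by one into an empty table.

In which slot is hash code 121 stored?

5

154 hashes to 0; slot 0 is free => place at 0.
659 hashes to 10; slot 10 is free => place at 10.
363 hashes to 0; 0 taken => place at 1.
67 hashes to 1; 1 taken => place at 2.
869 hashes to 0; 0,1,2 taken => place at 3.
970 hashes to 2; 2,3 taken => place at 4.
121 hashes to 0; 0,1,2,3,4 taken => place at 5.
744 hashes to 7; slot 7 is free => place at 7.
Table: [154, 363, 67, 869, 970, 121, _, 744, _, _, 659]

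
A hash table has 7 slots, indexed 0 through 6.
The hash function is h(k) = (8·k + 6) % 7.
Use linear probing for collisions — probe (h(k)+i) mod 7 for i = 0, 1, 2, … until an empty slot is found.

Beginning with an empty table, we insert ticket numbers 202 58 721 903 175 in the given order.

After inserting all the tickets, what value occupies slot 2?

175

Insert 202: h=5, slot 5 empty -> index 5.
Insert 58: h=1, slot 1 empty -> index 1.
Insert 721: h=6, slot 6 empty -> index 6.
Insert 903: h=6, slot 6 occupied -> index 0.
Insert 175: h=6, slots 6,0,1 occupied -> index 2.
Table: [903, 58, 175, ∅, ∅, 202, 721]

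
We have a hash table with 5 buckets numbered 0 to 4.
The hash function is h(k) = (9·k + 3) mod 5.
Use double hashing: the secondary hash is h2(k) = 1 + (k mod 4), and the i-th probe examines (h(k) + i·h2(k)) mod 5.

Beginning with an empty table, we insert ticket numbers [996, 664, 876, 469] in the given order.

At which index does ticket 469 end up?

1

Insert 996: h=2, slot 2 empty -> index 2.
Insert 664: h=4, slot 4 empty -> index 4.
Insert 876: h=2, h2=1, slot 2 occupied -> index 3.
Insert 469: h=4, h2=2, slot 4 occupied -> index 1.
Table: [—, 469, 996, 876, 664]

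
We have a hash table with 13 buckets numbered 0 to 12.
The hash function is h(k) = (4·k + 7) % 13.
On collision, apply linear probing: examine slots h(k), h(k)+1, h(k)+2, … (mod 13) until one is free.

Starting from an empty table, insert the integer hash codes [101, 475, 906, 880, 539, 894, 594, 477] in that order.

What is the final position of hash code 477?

101 hashes to 8; slot 8 is free => place at 8.
475 hashes to 9; slot 9 is free => place at 9.
906 hashes to 4; slot 4 is free => place at 4.
880 hashes to 4; 4 taken => place at 5.
539 hashes to 5; 5 taken => place at 6.
894 hashes to 8; 8,9 taken => place at 10.
594 hashes to 4; 4,5,6 taken => place at 7.
477 hashes to 4; 4,5,6,7,8,9,10 taken => place at 11.
Table: [—, —, —, —, 906, 880, 539, 594, 101, 475, 894, 477, —]

11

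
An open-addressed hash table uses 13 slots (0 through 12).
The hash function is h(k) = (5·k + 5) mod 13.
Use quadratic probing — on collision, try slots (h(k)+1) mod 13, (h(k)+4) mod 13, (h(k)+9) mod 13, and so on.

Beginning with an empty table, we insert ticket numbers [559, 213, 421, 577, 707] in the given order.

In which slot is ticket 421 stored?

8

Insert 559: h=5, slot 5 empty => index 5.
Insert 213: h=4, slot 4 empty => index 4.
Insert 421: h=4, slots 4,5 occupied => index 8.
Insert 577: h=4, slots 4,5,8 occupied => index 0.
Insert 707: h=4, slots 4,5,8,0 occupied => index 7.
Table: [577, ∅, ∅, ∅, 213, 559, ∅, 707, 421, ∅, ∅, ∅, ∅]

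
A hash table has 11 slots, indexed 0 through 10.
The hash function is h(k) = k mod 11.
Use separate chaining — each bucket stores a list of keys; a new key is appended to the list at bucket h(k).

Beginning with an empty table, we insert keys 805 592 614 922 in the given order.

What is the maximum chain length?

3

Insert 805: h=2, bucket 2 empty → new chain.
Insert 592: h=9, bucket 9 empty → new chain.
Insert 614: h=9, bucket 9 nonempty → append to chain.
Insert 922: h=9, bucket 9 nonempty → append to chain.
Final buckets:
0: .
1: .
2: 805
3: .
4: .
5: .
6: .
7: .
8: .
9: 592 -> 614 -> 922
10: .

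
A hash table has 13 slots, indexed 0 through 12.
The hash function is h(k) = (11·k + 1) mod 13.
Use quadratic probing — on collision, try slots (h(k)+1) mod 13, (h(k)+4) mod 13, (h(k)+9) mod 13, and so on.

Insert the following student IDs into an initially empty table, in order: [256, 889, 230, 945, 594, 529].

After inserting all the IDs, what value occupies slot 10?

230

256: h=9 -> slot 9
889: h=4 -> slot 4
230: h=9, probe 9,10 -> slot 10
945: h=9, probe 9,10,0 -> slot 0
594: h=9, probe 9,10,0,5 -> slot 5
529: h=9, probe 9,10,0,5,12 -> slot 12
Table: [945, —, —, —, 889, 594, —, —, —, 256, 230, —, 529]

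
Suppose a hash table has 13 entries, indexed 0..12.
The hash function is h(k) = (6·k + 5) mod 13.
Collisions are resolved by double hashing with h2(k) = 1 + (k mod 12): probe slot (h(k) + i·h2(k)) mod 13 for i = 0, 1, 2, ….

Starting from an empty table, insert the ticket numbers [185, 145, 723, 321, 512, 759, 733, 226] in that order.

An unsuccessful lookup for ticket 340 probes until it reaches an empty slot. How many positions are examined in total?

185: h=10 => slot 10
145: h=4 => slot 4
723: h=1 => slot 1
321: h=7 => slot 7
512: h=9 => slot 9
759: h=9, h2=4, probe 9,0 => slot 0
733: h=9, h2=2, probe 9,11 => slot 11
226: h=9, h2=11, probe 9,7,5 => slot 5
Table: [759, 723, ., ., 145, 226, ., 321, ., 512, 185, 733, .]
Lookup 340: h=4, h2=5, probe 4,9,1,6 → slot 6 empty, not found.

4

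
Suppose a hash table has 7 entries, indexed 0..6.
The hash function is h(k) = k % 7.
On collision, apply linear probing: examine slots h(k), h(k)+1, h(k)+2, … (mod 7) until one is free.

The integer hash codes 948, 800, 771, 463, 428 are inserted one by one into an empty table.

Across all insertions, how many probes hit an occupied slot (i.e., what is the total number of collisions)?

7

Insert 948: h=3, slot 3 empty → index 3.
Insert 800: h=2, slot 2 empty → index 2.
Insert 771: h=1, slot 1 empty → index 1.
Insert 463: h=1, slots 1,2,3 occupied → index 4.
Insert 428: h=1, slots 1,2,3,4 occupied → index 5.
Table: [—, 771, 800, 948, 463, 428, —]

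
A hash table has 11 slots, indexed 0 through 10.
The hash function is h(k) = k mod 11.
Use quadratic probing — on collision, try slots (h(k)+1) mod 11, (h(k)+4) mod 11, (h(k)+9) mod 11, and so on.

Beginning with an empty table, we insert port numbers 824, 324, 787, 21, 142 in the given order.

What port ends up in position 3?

142

824 hashes to 10; slot 10 is free -> place at 10.
324 hashes to 5; slot 5 is free -> place at 5.
787 hashes to 6; slot 6 is free -> place at 6.
21 hashes to 10; 10 taken -> place at 0.
142 hashes to 10; 10,0 taken -> place at 3.
Table: [21, -, -, 142, -, 324, 787, -, -, -, 824]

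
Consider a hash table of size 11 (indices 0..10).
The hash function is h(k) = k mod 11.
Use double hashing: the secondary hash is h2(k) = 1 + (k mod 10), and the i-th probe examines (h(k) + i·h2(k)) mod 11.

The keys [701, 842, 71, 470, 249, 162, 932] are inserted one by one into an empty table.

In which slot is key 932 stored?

701 hashes to 8; slot 8 is free → place at 8.
842 hashes to 6; slot 6 is free → place at 6.
71 hashes to 5; slot 5 is free → place at 5.
470 hashes to 8, h2=1; 8 taken → place at 9.
249 hashes to 7; slot 7 is free → place at 7.
162 hashes to 8, h2=3; 8 taken → place at 0.
932 hashes to 8, h2=3; 8,0 taken → place at 3.
Table: [162, ., ., 932, ., 71, 842, 249, 701, 470, .]

3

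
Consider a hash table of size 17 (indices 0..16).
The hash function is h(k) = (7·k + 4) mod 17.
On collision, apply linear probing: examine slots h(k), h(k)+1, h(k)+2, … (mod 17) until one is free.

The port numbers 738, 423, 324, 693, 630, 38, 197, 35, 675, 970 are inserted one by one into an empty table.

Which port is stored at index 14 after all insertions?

970

738: h=2 → slot 2
423: h=7 → slot 7
324: h=11 → slot 11
693: h=10 → slot 10
630: h=11, probe 11,12 → slot 12
38: h=15 → slot 15
197: h=6 → slot 6
35: h=11, probe 11,12,13 → slot 13
675: h=3 → slot 3
970: h=11, probe 11,12,13,14 → slot 14
Table: [-, -, 738, 675, -, -, 197, 423, -, -, 693, 324, 630, 35, 970, 38, -]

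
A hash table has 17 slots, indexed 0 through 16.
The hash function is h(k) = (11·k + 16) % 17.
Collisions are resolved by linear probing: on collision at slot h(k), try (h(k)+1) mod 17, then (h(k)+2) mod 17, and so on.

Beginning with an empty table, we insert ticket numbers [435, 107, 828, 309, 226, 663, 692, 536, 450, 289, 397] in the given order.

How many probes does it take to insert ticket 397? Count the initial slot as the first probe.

435 hashes to 7; slot 7 is free => place at 7.
107 hashes to 3; slot 3 is free => place at 3.
828 hashes to 12; slot 12 is free => place at 12.
309 hashes to 15; slot 15 is free => place at 15.
226 hashes to 3; 3 taken => place at 4.
663 hashes to 16; slot 16 is free => place at 16.
692 hashes to 12; 12 taken => place at 13.
536 hashes to 13; 13 taken => place at 14.
450 hashes to 2; slot 2 is free => place at 2.
289 hashes to 16; 16 taken => place at 0.
397 hashes to 14; 14,15,16,0 taken => place at 1.
Table: [289, 397, 450, 107, 226, _, _, 435, _, _, _, _, 828, 692, 536, 309, 663]

5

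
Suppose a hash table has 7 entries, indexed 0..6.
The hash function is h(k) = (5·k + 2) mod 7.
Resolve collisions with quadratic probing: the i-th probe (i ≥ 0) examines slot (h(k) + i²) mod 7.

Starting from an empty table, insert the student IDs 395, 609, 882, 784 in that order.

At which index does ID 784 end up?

4

Insert 395: h=3, slot 3 empty → index 3.
Insert 609: h=2, slot 2 empty → index 2.
Insert 882: h=2, slots 2,3 occupied → index 6.
Insert 784: h=2, slots 2,3,6 occupied → index 4.
Table: [—, —, 609, 395, 784, —, 882]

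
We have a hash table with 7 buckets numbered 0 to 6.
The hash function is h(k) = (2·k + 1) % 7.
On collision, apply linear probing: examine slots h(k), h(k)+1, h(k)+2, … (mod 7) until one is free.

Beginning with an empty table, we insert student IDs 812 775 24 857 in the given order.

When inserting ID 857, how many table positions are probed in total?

3

812: h=1 => slot 1
775: h=4 => slot 4
24: h=0 => slot 0
857: h=0, probe 0,1,2 => slot 2
Table: [24, 812, 857, _, 775, _, _]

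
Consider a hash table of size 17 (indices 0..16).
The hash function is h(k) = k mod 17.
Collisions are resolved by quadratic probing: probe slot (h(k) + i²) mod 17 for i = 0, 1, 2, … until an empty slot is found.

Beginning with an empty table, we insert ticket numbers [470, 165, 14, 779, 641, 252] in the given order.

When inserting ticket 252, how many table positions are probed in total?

470: h=11 => slot 11
165: h=12 => slot 12
14: h=14 => slot 14
779: h=14, probe 14,15 => slot 15
641: h=12, probe 12,13 => slot 13
252: h=14, probe 14,15,1 => slot 1
Table: [-, 252, -, -, -, -, -, -, -, -, -, 470, 165, 641, 14, 779, -]

3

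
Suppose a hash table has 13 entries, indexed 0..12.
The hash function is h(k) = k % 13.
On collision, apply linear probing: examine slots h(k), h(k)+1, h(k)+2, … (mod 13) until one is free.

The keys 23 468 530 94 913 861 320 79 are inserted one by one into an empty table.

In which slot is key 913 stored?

Insert 23: h=10, slot 10 empty -> index 10.
Insert 468: h=0, slot 0 empty -> index 0.
Insert 530: h=10, slot 10 occupied -> index 11.
Insert 94: h=3, slot 3 empty -> index 3.
Insert 913: h=3, slot 3 occupied -> index 4.
Insert 861: h=3, slots 3,4 occupied -> index 5.
Insert 320: h=8, slot 8 empty -> index 8.
Insert 79: h=1, slot 1 empty -> index 1.
Table: [468, 79, ∅, 94, 913, 861, ∅, ∅, 320, ∅, 23, 530, ∅]

4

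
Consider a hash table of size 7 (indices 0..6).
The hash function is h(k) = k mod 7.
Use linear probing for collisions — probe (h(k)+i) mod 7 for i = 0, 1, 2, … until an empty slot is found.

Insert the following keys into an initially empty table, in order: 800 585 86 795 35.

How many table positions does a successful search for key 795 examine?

2

800 hashes to 2; slot 2 is free -> place at 2.
585 hashes to 4; slot 4 is free -> place at 4.
86 hashes to 2; 2 taken -> place at 3.
795 hashes to 4; 4 taken -> place at 5.
35 hashes to 0; slot 0 is free -> place at 0.
Table: [35, —, 800, 86, 585, 795, —]
Lookup 795: h=4, probe 4,5 → found at 5.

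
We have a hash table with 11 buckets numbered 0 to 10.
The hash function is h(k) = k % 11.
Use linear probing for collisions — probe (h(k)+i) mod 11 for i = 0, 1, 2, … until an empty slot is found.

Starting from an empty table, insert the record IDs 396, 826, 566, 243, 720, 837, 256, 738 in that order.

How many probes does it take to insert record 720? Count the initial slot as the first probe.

396: h=0 -> slot 0
826: h=1 -> slot 1
566: h=5 -> slot 5
243: h=1, probe 1,2 -> slot 2
720: h=5, probe 5,6 -> slot 6
837: h=1, probe 1,2,3 -> slot 3
256: h=3, probe 3,4 -> slot 4
738: h=1, probe 1,2,3,4,5,6,7 -> slot 7
Table: [396, 826, 243, 837, 256, 566, 720, 738, -, -, -]

2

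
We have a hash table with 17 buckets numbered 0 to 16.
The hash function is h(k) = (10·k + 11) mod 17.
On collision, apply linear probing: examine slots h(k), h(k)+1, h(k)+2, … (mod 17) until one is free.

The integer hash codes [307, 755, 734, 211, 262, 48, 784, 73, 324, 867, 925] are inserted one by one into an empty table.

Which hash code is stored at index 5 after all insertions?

307 hashes to 4; slot 4 is free → place at 4.
755 hashes to 13; slot 13 is free → place at 13.
734 hashes to 7; slot 7 is free → place at 7.
211 hashes to 13; 13 taken → place at 14.
262 hashes to 13; 13,14 taken → place at 15.
48 hashes to 15; 15 taken → place at 16.
784 hashes to 14; 14,15,16 taken → place at 0.
73 hashes to 10; slot 10 is free → place at 10.
324 hashes to 4; 4 taken → place at 5.
867 hashes to 11; slot 11 is free → place at 11.
925 hashes to 13; 13,14,15,16,0 taken → place at 1.
Table: [784, 925, _, _, 307, 324, _, 734, _, _, 73, 867, _, 755, 211, 262, 48]

324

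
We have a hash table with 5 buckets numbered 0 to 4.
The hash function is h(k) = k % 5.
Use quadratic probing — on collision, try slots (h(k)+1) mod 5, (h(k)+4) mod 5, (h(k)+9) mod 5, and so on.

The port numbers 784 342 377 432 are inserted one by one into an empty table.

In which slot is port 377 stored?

784 hashes to 4; slot 4 is free => place at 4.
342 hashes to 2; slot 2 is free => place at 2.
377 hashes to 2; 2 taken => place at 3.
432 hashes to 2; 2,3 taken => place at 1.
Table: [-, 432, 342, 377, 784]

3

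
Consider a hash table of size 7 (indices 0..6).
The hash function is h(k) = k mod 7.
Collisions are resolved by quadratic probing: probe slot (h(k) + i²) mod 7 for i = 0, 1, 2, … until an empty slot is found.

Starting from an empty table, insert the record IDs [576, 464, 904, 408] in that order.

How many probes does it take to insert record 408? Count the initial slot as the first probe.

3

576 hashes to 2; slot 2 is free → place at 2.
464 hashes to 2; 2 taken → place at 3.
904 hashes to 1; slot 1 is free → place at 1.
408 hashes to 2; 2,3 taken → place at 6.
Table: [—, 904, 576, 464, —, —, 408]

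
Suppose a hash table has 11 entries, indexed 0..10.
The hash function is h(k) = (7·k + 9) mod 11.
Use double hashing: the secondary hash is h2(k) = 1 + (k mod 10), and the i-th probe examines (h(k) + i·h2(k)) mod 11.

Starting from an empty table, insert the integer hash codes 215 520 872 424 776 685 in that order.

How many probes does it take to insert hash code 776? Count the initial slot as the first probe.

215: h=7 => slot 7
520: h=8 => slot 8
872: h=8, h2=3, probe 8,0 => slot 0
424: h=7, h2=5, probe 7,1 => slot 1
776: h=7, h2=7, probe 7,3 => slot 3
685: h=8, h2=6, probe 8,3,9 => slot 9
Table: [872, 424, _, 776, _, _, _, 215, 520, 685, _]

2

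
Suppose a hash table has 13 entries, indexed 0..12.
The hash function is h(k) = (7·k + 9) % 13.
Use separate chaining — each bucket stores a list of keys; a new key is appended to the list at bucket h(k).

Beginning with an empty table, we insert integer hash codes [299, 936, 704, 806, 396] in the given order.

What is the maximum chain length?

Insert 299: h=9, bucket 9 empty -> new chain.
Insert 936: h=9, bucket 9 nonempty -> append to chain.
Insert 704: h=10, bucket 10 empty -> new chain.
Insert 806: h=9, bucket 9 nonempty -> append to chain.
Insert 396: h=12, bucket 12 empty -> new chain.
Final buckets:
0: .
1: .
2: .
3: .
4: .
5: .
6: .
7: .
8: .
9: 299 -> 936 -> 806
10: 704
11: .
12: 396

3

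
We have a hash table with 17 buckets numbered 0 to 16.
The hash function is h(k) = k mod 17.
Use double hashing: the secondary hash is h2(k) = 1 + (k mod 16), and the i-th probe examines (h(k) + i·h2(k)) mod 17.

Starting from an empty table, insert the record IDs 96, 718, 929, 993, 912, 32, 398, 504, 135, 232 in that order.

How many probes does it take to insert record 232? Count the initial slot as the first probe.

Insert 96: h=11, slot 11 empty -> index 11.
Insert 718: h=4, slot 4 empty -> index 4.
Insert 929: h=11, h2=2, slot 11 occupied -> index 13.
Insert 993: h=7, slot 7 empty -> index 7.
Insert 912: h=11, h2=1, slot 11 occupied -> index 12.
Insert 32: h=15, slot 15 empty -> index 15.
Insert 398: h=7, h2=15, slot 7 occupied -> index 5.
Insert 504: h=11, h2=9, slot 11 occupied -> index 3.
Insert 135: h=16, slot 16 empty -> index 16.
Insert 232: h=11, h2=9, slots 11,3,12,4,13,5 occupied -> index 14.
Table: [., ., ., 504, 718, 398, ., 993, ., ., ., 96, 912, 929, 232, 32, 135]

7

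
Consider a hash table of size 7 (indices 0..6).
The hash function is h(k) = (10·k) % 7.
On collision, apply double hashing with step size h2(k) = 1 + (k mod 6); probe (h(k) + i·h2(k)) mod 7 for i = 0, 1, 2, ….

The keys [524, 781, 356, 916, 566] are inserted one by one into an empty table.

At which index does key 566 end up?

524 hashes to 4; slot 4 is free -> place at 4.
781 hashes to 5; slot 5 is free -> place at 5.
356 hashes to 4, h2=3; 4 taken -> place at 0.
916 hashes to 4, h2=5; 4 taken -> place at 2.
566 hashes to 4, h2=3; 4,0 taken -> place at 3.
Table: [356, -, 916, 566, 524, 781, -]

3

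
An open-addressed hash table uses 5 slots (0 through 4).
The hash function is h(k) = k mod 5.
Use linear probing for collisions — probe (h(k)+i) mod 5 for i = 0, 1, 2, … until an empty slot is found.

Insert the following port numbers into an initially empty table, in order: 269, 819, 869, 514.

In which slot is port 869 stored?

269 hashes to 4; slot 4 is free -> place at 4.
819 hashes to 4; 4 taken -> place at 0.
869 hashes to 4; 4,0 taken -> place at 1.
514 hashes to 4; 4,0,1 taken -> place at 2.
Table: [819, 869, 514, _, 269]

1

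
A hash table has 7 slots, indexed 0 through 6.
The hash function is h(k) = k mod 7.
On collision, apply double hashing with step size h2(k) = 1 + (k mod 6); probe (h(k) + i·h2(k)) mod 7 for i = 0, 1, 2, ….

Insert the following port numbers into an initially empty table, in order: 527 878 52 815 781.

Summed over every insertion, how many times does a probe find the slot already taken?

527 hashes to 2; slot 2 is free → place at 2.
878 hashes to 3; slot 3 is free → place at 3.
52 hashes to 3, h2=5; 3 taken → place at 1.
815 hashes to 3, h2=6; 3,2,1 taken → place at 0.
781 hashes to 4; slot 4 is free → place at 4.
Table: [815, 52, 527, 878, 781, -, -]

4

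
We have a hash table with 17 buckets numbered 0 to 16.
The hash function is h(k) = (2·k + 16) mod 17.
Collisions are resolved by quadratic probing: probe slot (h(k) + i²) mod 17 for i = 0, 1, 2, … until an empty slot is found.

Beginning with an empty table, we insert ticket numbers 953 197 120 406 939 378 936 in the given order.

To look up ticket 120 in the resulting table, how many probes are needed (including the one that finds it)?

3

953: h=1 -> slot 1
197: h=2 -> slot 2
120: h=1, probe 1,2,5 -> slot 5
406: h=12 -> slot 12
939: h=7 -> slot 7
378: h=7, probe 7,8 -> slot 8
936: h=1, probe 1,2,5,10 -> slot 10
Table: [_, 953, 197, _, _, 120, _, 939, 378, _, 936, _, 406, _, _, _, _]
Lookup 120: h=1, probe 1,2,5 → found at 5.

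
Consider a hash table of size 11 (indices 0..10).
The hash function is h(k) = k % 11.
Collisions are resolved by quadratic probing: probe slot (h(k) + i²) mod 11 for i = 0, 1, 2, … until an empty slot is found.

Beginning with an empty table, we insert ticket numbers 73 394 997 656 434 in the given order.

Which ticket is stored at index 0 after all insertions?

656

Insert 73: h=7, slot 7 empty => index 7.
Insert 394: h=9, slot 9 empty => index 9.
Insert 997: h=7, slot 7 occupied => index 8.
Insert 656: h=7, slots 7,8 occupied => index 0.
Insert 434: h=5, slot 5 empty => index 5.
Table: [656, ., ., ., ., 434, ., 73, 997, 394, .]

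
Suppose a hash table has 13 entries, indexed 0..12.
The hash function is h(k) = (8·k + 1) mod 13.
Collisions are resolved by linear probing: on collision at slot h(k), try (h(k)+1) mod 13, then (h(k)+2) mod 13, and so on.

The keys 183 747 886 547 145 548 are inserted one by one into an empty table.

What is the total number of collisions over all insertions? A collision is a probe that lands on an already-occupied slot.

183 hashes to 9; slot 9 is free => place at 9.
747 hashes to 10; slot 10 is free => place at 10.
886 hashes to 4; slot 4 is free => place at 4.
547 hashes to 9; 9,10 taken => place at 11.
145 hashes to 4; 4 taken => place at 5.
548 hashes to 4; 4,5 taken => place at 6.
Table: [-, -, -, -, 886, 145, 548, -, -, 183, 747, 547, -]

5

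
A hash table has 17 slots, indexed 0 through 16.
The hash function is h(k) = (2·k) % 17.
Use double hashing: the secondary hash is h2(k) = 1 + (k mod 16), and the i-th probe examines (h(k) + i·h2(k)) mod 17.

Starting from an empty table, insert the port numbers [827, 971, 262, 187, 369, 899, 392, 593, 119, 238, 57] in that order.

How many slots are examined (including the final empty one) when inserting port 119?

2

Insert 827: h=5, slot 5 empty => index 5.
Insert 971: h=4, slot 4 empty => index 4.
Insert 262: h=14, slot 14 empty => index 14.
Insert 187: h=0, slot 0 empty => index 0.
Insert 369: h=7, slot 7 empty => index 7.
Insert 899: h=13, slot 13 empty => index 13.
Insert 392: h=2, slot 2 empty => index 2.
Insert 593: h=13, h2=2, slot 13 occupied => index 15.
Insert 119: h=0, h2=8, slot 0 occupied => index 8.
Insert 238: h=0, h2=15, slots 0,15,13 occupied => index 11.
Insert 57: h=12, slot 12 empty => index 12.
Table: [187, ., 392, ., 971, 827, ., 369, 119, ., ., 238, 57, 899, 262, 593, .]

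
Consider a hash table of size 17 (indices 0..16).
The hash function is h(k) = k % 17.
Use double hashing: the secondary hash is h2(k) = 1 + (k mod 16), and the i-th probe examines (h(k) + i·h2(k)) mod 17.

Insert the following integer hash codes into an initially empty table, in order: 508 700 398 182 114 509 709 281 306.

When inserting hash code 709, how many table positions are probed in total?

508 hashes to 15; slot 15 is free -> place at 15.
700 hashes to 3; slot 3 is free -> place at 3.
398 hashes to 7; slot 7 is free -> place at 7.
182 hashes to 12; slot 12 is free -> place at 12.
114 hashes to 12, h2=3; 12,15 taken -> place at 1.
509 hashes to 16; slot 16 is free -> place at 16.
709 hashes to 12, h2=6; 12,1,7 taken -> place at 13.
281 hashes to 9; slot 9 is free -> place at 9.
306 hashes to 0; slot 0 is free -> place at 0.
Table: [306, 114, —, 700, —, —, —, 398, —, 281, —, —, 182, 709, —, 508, 509]

4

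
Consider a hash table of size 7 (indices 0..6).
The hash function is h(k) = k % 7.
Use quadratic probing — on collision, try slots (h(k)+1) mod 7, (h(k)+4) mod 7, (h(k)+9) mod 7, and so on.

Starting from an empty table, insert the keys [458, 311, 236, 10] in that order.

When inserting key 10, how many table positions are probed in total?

Insert 458: h=3, slot 3 empty => index 3.
Insert 311: h=3, slot 3 occupied => index 4.
Insert 236: h=5, slot 5 empty => index 5.
Insert 10: h=3, slots 3,4 occupied => index 0.
Table: [10, ∅, ∅, 458, 311, 236, ∅]

3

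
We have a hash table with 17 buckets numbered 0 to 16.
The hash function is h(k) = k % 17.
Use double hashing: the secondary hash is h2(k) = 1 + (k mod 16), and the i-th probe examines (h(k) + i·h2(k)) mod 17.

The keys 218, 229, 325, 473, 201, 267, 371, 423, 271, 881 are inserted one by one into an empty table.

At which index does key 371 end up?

218 hashes to 14; slot 14 is free => place at 14.
229 hashes to 8; slot 8 is free => place at 8.
325 hashes to 2; slot 2 is free => place at 2.
473 hashes to 14, h2=10; 14 taken => place at 7.
201 hashes to 14, h2=10; 14,7 taken => place at 0.
267 hashes to 12; slot 12 is free => place at 12.
371 hashes to 14, h2=4; 14 taken => place at 1.
423 hashes to 15; slot 15 is free => place at 15.
271 hashes to 16; slot 16 is free => place at 16.
881 hashes to 14, h2=2; 14,16,1 taken => place at 3.
Table: [201, 371, 325, 881, -, -, -, 473, 229, -, -, -, 267, -, 218, 423, 271]

1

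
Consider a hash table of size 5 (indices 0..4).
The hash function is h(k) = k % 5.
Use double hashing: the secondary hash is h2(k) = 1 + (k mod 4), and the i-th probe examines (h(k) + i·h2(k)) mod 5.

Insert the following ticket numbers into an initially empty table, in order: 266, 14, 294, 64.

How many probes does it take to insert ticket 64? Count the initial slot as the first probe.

2

Insert 266: h=1, slot 1 empty => index 1.
Insert 14: h=4, slot 4 empty => index 4.
Insert 294: h=4, h2=3, slot 4 occupied => index 2.
Insert 64: h=4, h2=1, slot 4 occupied => index 0.
Table: [64, 266, 294, —, 14]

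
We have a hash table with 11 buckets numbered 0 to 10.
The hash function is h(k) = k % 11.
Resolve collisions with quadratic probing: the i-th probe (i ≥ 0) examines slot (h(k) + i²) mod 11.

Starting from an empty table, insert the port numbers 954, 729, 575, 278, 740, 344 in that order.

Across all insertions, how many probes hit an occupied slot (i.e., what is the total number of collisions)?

11

954 hashes to 8; slot 8 is free -> place at 8.
729 hashes to 3; slot 3 is free -> place at 3.
575 hashes to 3; 3 taken -> place at 4.
278 hashes to 3; 3,4 taken -> place at 7.
740 hashes to 3; 3,4,7 taken -> place at 1.
344 hashes to 3; 3,4,7,1,8 taken -> place at 6.
Table: [∅, 740, ∅, 729, 575, ∅, 344, 278, 954, ∅, ∅]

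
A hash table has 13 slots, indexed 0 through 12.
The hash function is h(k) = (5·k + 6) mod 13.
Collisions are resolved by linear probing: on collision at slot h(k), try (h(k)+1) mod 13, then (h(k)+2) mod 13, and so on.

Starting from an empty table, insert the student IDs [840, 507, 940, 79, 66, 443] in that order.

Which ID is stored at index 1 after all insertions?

840: h=7 -> slot 7
507: h=6 -> slot 6
940: h=0 -> slot 0
79: h=11 -> slot 11
66: h=11, probe 11,12 -> slot 12
443: h=11, probe 11,12,0,1 -> slot 1
Table: [940, 443, ., ., ., ., 507, 840, ., ., ., 79, 66]

443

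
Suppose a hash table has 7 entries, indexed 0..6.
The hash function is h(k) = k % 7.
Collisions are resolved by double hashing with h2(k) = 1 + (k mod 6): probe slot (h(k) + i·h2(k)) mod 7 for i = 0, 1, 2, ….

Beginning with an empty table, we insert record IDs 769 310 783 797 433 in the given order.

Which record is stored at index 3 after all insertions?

Insert 769: h=6, slot 6 empty => index 6.
Insert 310: h=2, slot 2 empty => index 2.
Insert 783: h=6, h2=4, slot 6 occupied => index 3.
Insert 797: h=6, h2=6, slot 6 occupied => index 5.
Insert 433: h=6, h2=2, slot 6 occupied => index 1.
Table: [—, 433, 310, 783, —, 797, 769]

783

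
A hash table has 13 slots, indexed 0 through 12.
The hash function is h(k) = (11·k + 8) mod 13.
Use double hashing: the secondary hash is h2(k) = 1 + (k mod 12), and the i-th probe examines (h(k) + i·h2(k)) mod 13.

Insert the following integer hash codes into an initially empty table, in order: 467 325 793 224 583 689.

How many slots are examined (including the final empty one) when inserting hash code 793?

467 hashes to 10; slot 10 is free => place at 10.
325 hashes to 8; slot 8 is free => place at 8.
793 hashes to 8, h2=2; 8,10 taken => place at 12.
224 hashes to 2; slot 2 is free => place at 2.
583 hashes to 12, h2=8; 12 taken => place at 7.
689 hashes to 8, h2=6; 8 taken => place at 1.
Table: [∅, 689, 224, ∅, ∅, ∅, ∅, 583, 325, ∅, 467, ∅, 793]

3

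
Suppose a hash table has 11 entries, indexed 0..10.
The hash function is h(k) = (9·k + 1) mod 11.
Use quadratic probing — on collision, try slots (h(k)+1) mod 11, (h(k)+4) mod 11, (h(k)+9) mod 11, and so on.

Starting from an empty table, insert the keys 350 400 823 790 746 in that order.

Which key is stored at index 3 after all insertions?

350: h=5 -> slot 5
400: h=4 -> slot 4
823: h=5, probe 5,6 -> slot 6
790: h=5, probe 5,6,9 -> slot 9
746: h=5, probe 5,6,9,3 -> slot 3
Table: [., ., ., 746, 400, 350, 823, ., ., 790, .]

746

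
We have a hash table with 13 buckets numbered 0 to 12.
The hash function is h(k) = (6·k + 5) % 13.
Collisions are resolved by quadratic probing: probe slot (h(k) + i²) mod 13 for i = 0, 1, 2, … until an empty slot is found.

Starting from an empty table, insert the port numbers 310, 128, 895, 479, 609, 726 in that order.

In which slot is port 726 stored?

5

Insert 310: h=6, slot 6 empty -> index 6.
Insert 128: h=6, slot 6 occupied -> index 7.
Insert 895: h=6, slots 6,7 occupied -> index 10.
Insert 479: h=6, slots 6,7,10 occupied -> index 2.
Insert 609: h=6, slots 6,7,10,2 occupied -> index 9.
Insert 726: h=6, slots 6,7,10,2,9 occupied -> index 5.
Table: [-, -, 479, -, -, 726, 310, 128, -, 609, 895, -, -]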